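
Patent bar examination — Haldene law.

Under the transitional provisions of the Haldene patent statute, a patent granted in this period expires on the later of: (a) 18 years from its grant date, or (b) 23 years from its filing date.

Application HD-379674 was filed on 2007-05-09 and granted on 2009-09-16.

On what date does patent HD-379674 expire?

(a) grant + 18 years → 16 September 2027.
(b) filing + 23 years → 9 May 2030.
Later of the two: 9 May 2030.

2030-05-09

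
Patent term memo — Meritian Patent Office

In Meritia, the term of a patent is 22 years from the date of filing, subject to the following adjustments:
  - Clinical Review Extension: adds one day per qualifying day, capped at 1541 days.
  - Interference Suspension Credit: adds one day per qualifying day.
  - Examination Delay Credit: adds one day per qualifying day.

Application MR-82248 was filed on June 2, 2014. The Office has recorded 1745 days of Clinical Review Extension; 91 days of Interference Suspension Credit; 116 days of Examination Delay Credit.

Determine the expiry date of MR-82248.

Base term: filing date + 22 years → 2 June 2036.
Clinical Review Extension: 1745 days claimed exceeds the 1541-day cap, so +1541 days → 21 August 2040.
Interference Suspension Credit: +91 days → 20 November 2040.
Examination Delay Credit: +116 days → 16 March 2041.

2041-03-16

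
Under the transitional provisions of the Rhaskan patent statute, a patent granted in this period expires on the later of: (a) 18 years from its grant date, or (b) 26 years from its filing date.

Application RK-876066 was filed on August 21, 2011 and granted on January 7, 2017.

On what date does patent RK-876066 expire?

(a) grant + 18 years → 7 January 2035.
(b) filing + 26 years → 21 August 2037.
Later of the two: 21 August 2037.

August 21, 2037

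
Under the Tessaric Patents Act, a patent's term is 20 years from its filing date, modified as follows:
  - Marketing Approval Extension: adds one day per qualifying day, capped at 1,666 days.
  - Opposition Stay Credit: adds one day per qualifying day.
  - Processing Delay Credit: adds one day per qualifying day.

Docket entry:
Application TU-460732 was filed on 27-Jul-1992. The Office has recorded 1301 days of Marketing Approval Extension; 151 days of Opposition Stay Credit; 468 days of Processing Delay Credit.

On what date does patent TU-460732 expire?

2017-10-29

Base term: filing date + 20 years → 27 July 2012.
Marketing Approval Extension: 1301 days (within the 1666-day cap) → +1301 days → 18 February 2016.
Opposition Stay Credit: +151 days → 18 July 2016.
Processing Delay Credit: +468 days → 29 October 2017.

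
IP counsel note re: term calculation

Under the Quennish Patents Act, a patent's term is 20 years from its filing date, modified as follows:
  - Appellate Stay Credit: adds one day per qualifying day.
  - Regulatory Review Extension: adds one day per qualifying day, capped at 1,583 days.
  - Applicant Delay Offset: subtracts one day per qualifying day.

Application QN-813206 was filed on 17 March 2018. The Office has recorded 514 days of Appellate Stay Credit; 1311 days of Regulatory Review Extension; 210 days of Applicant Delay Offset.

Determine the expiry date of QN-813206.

2042-08-18

Base term: filing date + 20 years → 17 March 2038.
Appellate Stay Credit: +514 days → 13 August 2039.
Regulatory Review Extension: 1311 days (within the 1583-day cap) → +1311 days → 16 March 2043.
Applicant Delay Offset: −210 days → 18 August 2042.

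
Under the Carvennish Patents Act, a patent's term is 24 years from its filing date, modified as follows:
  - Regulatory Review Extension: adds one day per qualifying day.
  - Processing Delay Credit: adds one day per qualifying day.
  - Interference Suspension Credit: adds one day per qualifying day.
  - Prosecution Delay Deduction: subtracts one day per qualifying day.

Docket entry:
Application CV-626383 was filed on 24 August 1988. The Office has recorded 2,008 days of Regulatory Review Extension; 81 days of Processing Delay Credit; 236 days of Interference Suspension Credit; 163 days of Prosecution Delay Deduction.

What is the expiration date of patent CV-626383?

Base term: filing date + 24 years → 24 August 2012.
Regulatory Review Extension: +2008 days → 22 February 2018.
Processing Delay Credit: +81 days → 14 May 2018.
Interference Suspension Credit: +236 days → 5 January 2019.
Prosecution Delay Deduction: −163 days → 26 July 2018.

July 26, 2018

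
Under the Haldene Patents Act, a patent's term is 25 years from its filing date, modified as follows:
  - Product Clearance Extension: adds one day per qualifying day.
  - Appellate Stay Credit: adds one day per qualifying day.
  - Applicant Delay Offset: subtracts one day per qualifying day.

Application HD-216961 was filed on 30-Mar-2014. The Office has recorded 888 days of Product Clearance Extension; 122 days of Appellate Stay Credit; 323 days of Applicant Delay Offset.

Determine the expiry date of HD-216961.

February 14, 2041

Base term: filing date + 25 years → 30 March 2039.
Product Clearance Extension: +888 days → 3 September 2041.
Appellate Stay Credit: +122 days → 3 January 2042.
Applicant Delay Offset: −323 days → 14 February 2041.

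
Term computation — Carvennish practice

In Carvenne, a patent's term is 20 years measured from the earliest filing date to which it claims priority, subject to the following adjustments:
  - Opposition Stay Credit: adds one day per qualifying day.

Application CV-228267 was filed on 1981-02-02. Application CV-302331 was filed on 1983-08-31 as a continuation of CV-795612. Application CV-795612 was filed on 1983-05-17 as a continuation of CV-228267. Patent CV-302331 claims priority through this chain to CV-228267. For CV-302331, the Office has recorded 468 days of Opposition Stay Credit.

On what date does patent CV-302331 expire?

Earliest priority filing: 2 February 1981.
Base term: 2 February 1981 + 20 years → 2 February 2001.
Opposition Stay Credit: +468 days → 16 May 2002.

May 16, 2002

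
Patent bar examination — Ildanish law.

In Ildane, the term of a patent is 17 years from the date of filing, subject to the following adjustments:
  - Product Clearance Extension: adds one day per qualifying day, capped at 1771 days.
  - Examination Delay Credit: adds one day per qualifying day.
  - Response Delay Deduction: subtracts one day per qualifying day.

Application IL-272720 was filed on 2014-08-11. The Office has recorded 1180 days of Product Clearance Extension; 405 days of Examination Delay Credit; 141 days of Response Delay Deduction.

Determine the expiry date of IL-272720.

Base term: filing date + 17 years → 11 August 2031.
Product Clearance Extension: 1180 days (within the 1771-day cap) → +1180 days → 3 November 2034.
Examination Delay Credit: +405 days → 13 December 2035.
Response Delay Deduction: −141 days → 25 July 2035.

2035-07-25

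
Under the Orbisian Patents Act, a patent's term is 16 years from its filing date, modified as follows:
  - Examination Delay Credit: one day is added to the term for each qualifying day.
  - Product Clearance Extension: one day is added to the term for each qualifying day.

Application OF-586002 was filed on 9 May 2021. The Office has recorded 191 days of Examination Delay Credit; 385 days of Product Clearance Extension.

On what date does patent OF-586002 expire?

Base term: filing date + 16 years → 9 May 2037.
Examination Delay Credit: +191 days → 16 November 2037.
Product Clearance Extension: +385 days → 6 December 2038.

2038-12-06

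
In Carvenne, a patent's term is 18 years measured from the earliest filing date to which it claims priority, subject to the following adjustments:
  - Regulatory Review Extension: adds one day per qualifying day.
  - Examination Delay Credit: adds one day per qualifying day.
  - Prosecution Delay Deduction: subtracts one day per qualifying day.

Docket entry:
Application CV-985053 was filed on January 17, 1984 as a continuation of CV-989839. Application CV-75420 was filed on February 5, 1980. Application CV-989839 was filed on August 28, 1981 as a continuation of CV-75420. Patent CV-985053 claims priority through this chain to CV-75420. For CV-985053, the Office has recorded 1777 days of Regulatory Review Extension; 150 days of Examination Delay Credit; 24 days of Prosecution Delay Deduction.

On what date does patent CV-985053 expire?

Earliest priority filing: 5 February 1980.
Base term: 5 February 1980 + 18 years → 5 February 1998.
Regulatory Review Extension: +1777 days → 18 December 2002.
Examination Delay Credit: +150 days → 17 May 2003.
Prosecution Delay Deduction: −24 days → 23 April 2003.

April 23, 2003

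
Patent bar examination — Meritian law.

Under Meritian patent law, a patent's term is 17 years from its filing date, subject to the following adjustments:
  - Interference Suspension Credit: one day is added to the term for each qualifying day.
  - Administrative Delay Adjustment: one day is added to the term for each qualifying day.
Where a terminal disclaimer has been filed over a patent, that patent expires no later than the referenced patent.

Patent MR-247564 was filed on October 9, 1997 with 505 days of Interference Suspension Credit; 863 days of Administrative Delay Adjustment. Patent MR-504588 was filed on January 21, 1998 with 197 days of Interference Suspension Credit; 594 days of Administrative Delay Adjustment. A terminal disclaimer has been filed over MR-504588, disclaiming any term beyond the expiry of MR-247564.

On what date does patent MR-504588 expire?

Natural term of MR-504588:
  Base: filing + 17 years → 21 January 2015.
  Interference Suspension Credit: +197 days → 6 August 2015.
  Administrative Delay Adjustment: +594 days → 22 March 2017.
Expiry of referenced patent MR-247564:
  Base: filing + 17 years → 9 October 2014.
  Interference Suspension Credit: +505 days → 26 February 2016.
  Administrative Delay Adjustment: +863 days → 8 July 2018.
Terminal disclaimer: MR-504588 expires on the earlier of 22 March 2017 and 8 July 2018.

2017-03-22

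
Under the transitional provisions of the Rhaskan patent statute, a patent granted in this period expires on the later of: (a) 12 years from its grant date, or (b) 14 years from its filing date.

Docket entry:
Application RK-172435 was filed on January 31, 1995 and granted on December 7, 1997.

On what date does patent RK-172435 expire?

2009-12-07

(a) grant + 12 years → 7 December 2009.
(b) filing + 14 years → 31 January 2009.
Later of the two: 7 December 2009.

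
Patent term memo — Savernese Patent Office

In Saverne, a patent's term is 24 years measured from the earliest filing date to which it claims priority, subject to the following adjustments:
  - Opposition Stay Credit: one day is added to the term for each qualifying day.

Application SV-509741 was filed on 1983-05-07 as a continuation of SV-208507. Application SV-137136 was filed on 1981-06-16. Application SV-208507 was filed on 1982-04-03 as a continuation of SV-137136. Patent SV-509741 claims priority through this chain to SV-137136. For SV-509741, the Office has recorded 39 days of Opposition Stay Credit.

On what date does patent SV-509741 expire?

July 25, 2005

Earliest priority filing: 16 June 1981.
Base term: 16 June 1981 + 24 years → 16 June 2005.
Opposition Stay Credit: +39 days → 25 July 2005.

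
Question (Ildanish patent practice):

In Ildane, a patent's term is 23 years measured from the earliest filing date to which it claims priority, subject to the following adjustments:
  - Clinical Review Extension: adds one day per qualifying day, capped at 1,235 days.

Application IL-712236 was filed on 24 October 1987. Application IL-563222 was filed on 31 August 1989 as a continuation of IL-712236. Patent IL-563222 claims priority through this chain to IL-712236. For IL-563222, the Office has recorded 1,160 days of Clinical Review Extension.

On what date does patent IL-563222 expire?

2013-12-27

Earliest priority filing: 24 October 1987.
Base term: 24 October 1987 + 23 years → 24 October 2010.
Clinical Review Extension: 1160 days (within the 1235-day cap) → +1160 days → 27 December 2013.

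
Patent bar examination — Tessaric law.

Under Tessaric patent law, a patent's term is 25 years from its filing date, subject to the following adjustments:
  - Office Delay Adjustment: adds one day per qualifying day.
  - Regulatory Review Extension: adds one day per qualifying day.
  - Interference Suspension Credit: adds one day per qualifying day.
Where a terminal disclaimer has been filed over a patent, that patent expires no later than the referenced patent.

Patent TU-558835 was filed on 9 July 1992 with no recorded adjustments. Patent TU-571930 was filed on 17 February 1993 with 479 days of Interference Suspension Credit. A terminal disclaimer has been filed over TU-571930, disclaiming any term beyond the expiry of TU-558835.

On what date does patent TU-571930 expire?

2017-07-09

Natural term of TU-571930:
  Base: filing + 25 years → 17 February 2018.
  Interference Suspension Credit: +479 days → 11 June 2019.
Expiry of referenced patent TU-558835:
  Base: filing + 25 years → 9 July 2017.
Terminal disclaimer: TU-571930 expires on the earlier of 11 June 2019 and 9 July 2017.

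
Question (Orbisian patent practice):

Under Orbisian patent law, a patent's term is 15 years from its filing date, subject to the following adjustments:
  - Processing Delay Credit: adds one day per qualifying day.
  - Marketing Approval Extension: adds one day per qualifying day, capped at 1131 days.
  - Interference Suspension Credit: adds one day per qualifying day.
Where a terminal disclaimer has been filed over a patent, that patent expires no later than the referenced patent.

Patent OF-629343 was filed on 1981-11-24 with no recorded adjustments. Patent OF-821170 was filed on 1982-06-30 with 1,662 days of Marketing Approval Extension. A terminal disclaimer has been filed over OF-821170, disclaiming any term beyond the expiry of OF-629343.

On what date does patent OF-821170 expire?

Natural term of OF-821170:
  Base: filing + 15 years → 30 June 1997.
  Marketing Approval Extension: 1662 days claimed exceeds the 1131-day cap, so +1131 days → 4 August 2000.
Expiry of referenced patent OF-629343:
  Base: filing + 15 years → 24 November 1996.
Terminal disclaimer: OF-821170 expires on the earlier of 4 August 2000 and 24 November 1996.

November 24, 1996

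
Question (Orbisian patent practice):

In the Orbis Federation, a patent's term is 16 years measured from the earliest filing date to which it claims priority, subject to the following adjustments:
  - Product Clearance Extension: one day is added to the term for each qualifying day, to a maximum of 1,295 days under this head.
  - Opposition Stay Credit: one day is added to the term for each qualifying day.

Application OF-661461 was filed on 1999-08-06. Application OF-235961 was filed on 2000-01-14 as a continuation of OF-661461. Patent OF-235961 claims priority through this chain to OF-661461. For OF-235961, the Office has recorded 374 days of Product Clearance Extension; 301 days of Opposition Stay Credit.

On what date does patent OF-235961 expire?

June 11, 2017

Earliest priority filing: 6 August 1999.
Base term: 6 August 1999 + 16 years → 6 August 2015.
Product Clearance Extension: 374 days (within the 1295-day cap) → +374 days → 14 August 2016.
Opposition Stay Credit: +301 days → 11 June 2017.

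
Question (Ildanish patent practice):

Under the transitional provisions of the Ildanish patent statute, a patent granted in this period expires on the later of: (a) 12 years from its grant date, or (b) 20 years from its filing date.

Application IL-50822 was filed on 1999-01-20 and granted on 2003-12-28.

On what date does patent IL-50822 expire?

(a) grant + 12 years → 28 December 2015.
(b) filing + 20 years → 20 January 2019.
Later of the two: 20 January 2019.

2019-01-20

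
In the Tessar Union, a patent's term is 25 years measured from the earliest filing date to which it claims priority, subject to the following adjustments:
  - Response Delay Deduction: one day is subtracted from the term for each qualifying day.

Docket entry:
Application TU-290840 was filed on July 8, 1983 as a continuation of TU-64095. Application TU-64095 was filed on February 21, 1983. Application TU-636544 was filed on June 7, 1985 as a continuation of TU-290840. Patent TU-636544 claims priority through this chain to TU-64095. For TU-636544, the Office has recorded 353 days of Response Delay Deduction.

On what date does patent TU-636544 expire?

March 5, 2007

Earliest priority filing: 21 February 1983.
Base term: 21 February 1983 + 25 years → 21 February 2008.
Response Delay Deduction: −353 days → 5 March 2007.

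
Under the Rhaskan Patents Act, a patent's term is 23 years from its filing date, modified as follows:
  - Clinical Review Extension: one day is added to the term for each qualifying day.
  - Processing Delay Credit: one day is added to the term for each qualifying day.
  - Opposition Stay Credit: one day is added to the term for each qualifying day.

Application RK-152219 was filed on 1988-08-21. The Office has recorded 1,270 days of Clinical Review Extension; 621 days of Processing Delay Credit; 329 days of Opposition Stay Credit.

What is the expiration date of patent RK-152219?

Base term: filing date + 23 years → 21 August 2011.
Clinical Review Extension: +1270 days → 11 February 2015.
Processing Delay Credit: +621 days → 24 October 2016.
Opposition Stay Credit: +329 days → 18 September 2017.

September 18, 2017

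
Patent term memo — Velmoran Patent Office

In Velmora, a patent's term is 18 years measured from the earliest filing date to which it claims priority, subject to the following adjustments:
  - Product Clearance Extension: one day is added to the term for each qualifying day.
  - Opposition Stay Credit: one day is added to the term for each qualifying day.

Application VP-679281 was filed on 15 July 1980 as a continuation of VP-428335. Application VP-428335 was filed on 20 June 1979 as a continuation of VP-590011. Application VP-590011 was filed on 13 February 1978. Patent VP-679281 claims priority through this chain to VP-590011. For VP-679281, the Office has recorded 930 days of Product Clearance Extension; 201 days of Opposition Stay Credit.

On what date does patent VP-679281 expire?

March 20, 1999

Earliest priority filing: 13 February 1978.
Base term: 13 February 1978 + 18 years → 13 February 1996.
Product Clearance Extension: +930 days → 31 August 1998.
Opposition Stay Credit: +201 days → 20 March 1999.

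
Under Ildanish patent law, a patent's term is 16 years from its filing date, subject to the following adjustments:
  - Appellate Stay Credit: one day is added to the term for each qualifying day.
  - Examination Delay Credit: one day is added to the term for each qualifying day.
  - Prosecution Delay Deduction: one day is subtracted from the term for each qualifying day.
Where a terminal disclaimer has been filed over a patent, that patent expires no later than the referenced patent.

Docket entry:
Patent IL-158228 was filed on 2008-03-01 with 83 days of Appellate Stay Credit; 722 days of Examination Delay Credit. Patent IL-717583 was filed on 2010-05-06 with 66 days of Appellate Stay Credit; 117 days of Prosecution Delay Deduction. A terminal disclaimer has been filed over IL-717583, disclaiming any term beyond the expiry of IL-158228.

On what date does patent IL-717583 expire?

March 16, 2026

Natural term of IL-717583:
  Base: filing + 16 years → 6 May 2026.
  Appellate Stay Credit: +66 days → 11 July 2026.
  Prosecution Delay Deduction: −117 days → 16 March 2026.
Expiry of referenced patent IL-158228:
  Base: filing + 16 years → 1 March 2024.
  Appellate Stay Credit: +83 days → 23 May 2024.
  Examination Delay Credit: +722 days → 15 May 2026.
Terminal disclaimer: IL-717583 expires on the earlier of 16 March 2026 and 15 May 2026.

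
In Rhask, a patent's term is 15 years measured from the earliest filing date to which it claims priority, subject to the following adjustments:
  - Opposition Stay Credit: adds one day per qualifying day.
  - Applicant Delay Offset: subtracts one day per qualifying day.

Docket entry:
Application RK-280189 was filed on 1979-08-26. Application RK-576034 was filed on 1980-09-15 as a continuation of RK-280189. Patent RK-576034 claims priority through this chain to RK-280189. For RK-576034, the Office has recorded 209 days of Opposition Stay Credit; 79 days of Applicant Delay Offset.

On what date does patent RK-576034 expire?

Earliest priority filing: 26 August 1979.
Base term: 26 August 1979 + 15 years → 26 August 1994.
Opposition Stay Credit: +209 days → 23 March 1995.
Applicant Delay Offset: −79 days → 3 January 1995.

January 3, 1995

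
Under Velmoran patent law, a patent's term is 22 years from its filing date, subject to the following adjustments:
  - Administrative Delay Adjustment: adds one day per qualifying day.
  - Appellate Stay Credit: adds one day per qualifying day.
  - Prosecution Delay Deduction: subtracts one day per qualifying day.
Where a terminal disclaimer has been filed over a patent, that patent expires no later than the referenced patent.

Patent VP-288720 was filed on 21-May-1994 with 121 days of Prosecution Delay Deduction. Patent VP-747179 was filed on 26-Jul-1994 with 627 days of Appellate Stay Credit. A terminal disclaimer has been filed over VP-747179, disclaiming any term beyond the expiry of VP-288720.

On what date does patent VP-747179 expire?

2016-01-21

Natural term of VP-747179:
  Base: filing + 22 years → 26 July 2016.
  Appellate Stay Credit: +627 days → 14 April 2018.
Expiry of referenced patent VP-288720:
  Base: filing + 22 years → 21 May 2016.
  Prosecution Delay Deduction: −121 days → 21 January 2016.
Terminal disclaimer: VP-747179 expires on the earlier of 14 April 2018 and 21 January 2016.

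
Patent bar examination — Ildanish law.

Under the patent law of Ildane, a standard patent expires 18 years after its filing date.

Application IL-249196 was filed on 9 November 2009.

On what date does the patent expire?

November 9, 2027

Filing date + 18 years → 9 November 2027.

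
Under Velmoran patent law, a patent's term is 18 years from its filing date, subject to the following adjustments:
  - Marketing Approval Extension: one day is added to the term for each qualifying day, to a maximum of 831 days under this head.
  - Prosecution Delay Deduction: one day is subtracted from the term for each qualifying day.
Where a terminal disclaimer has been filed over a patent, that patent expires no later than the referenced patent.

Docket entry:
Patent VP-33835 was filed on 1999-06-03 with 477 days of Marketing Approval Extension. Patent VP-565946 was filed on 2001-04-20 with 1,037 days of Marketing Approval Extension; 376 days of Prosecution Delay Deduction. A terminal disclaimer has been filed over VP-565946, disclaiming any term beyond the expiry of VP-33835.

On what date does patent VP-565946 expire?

2018-09-23

Natural term of VP-565946:
  Base: filing + 18 years → 20 April 2019.
  Marketing Approval Extension: 1037 days claimed exceeds the 831-day cap, so +831 days → 29 July 2021.
  Prosecution Delay Deduction: −376 days → 18 July 2020.
Expiry of referenced patent VP-33835:
  Base: filing + 18 years → 3 June 2017.
  Marketing Approval Extension: 477 days (within the 831-day cap) → +477 days → 23 September 2018.
Terminal disclaimer: VP-565946 expires on the earlier of 18 July 2020 and 23 September 2018.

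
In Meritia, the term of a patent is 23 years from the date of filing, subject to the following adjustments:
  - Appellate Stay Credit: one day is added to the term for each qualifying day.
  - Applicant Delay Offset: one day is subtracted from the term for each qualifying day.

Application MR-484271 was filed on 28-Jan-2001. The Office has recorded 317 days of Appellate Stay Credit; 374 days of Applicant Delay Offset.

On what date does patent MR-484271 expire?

December 2, 2023

Base term: filing date + 23 years → 28 January 2024.
Appellate Stay Credit: +317 days → 10 December 2024.
Applicant Delay Offset: −374 days → 2 December 2023.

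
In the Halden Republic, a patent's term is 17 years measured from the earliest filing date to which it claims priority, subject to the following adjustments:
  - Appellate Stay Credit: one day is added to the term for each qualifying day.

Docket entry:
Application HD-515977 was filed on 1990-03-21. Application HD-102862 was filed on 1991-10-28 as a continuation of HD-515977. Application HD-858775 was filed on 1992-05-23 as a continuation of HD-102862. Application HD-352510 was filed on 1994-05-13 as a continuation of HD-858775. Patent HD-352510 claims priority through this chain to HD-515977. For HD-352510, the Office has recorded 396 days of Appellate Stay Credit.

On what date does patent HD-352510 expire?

2008-04-20

Earliest priority filing: 21 March 1990.
Base term: 21 March 1990 + 17 years → 21 March 2007.
Appellate Stay Credit: +396 days → 20 April 2008.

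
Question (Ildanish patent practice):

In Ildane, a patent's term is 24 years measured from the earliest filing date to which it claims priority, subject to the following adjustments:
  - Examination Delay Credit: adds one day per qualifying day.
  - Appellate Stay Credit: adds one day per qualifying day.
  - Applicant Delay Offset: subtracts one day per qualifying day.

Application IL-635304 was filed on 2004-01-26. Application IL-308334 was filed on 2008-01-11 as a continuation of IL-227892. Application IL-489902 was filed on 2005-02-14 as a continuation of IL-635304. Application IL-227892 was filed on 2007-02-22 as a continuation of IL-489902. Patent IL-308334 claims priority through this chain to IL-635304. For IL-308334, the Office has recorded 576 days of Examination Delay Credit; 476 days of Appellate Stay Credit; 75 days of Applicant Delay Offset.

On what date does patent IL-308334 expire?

2030-09-29

Earliest priority filing: 26 January 2004.
Base term: 26 January 2004 + 24 years → 26 January 2028.
Examination Delay Credit: +576 days → 24 August 2029.
Appellate Stay Credit: +476 days → 13 December 2030.
Applicant Delay Offset: −75 days → 29 September 2030.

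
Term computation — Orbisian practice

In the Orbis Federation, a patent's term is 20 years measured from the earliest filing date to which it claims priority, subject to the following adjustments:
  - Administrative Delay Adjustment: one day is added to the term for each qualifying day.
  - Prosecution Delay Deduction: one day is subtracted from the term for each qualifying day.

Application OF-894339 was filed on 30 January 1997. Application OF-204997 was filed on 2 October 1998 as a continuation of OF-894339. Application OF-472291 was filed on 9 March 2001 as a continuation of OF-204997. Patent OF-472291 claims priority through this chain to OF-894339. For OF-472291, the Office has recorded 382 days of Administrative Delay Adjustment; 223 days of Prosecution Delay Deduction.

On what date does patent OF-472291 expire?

Earliest priority filing: 30 January 1997.
Base term: 30 January 1997 + 20 years → 30 January 2017.
Administrative Delay Adjustment: +382 days → 16 February 2018.
Prosecution Delay Deduction: −223 days → 8 July 2017.

July 8, 2017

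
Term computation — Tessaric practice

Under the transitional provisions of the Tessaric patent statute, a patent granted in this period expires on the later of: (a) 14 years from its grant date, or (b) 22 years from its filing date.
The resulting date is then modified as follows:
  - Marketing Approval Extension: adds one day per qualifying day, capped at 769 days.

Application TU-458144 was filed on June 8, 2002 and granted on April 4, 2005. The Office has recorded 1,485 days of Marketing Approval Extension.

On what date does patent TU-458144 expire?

July 17, 2026

(a) grant + 14 years → 4 April 2019.
(b) filing + 22 years → 8 June 2024.
Later of the two: 8 June 2024.
Marketing Approval Extension: 1485 days claimed exceeds the 769-day cap, so +769 days → 17 July 2026.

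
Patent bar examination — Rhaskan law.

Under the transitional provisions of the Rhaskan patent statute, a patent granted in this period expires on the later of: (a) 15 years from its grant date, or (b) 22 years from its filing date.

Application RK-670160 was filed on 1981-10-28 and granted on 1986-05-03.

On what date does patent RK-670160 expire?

(a) grant + 15 years → 3 May 2001.
(b) filing + 22 years → 28 October 2003.
Later of the two: 28 October 2003.

2003-10-28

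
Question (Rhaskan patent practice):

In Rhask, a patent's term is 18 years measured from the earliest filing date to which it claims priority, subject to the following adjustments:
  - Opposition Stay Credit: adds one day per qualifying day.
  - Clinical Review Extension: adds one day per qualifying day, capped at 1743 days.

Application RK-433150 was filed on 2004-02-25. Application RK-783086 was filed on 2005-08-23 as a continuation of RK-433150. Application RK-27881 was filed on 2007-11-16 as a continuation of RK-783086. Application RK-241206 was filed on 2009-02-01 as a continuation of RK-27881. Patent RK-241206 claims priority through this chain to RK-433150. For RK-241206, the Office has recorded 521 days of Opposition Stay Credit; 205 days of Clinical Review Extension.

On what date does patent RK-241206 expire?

2024-02-21

Earliest priority filing: 25 February 2004.
Base term: 25 February 2004 + 18 years → 25 February 2022.
Opposition Stay Credit: +521 days → 31 July 2023.
Clinical Review Extension: 205 days (within the 1743-day cap) → +205 days → 21 February 2024.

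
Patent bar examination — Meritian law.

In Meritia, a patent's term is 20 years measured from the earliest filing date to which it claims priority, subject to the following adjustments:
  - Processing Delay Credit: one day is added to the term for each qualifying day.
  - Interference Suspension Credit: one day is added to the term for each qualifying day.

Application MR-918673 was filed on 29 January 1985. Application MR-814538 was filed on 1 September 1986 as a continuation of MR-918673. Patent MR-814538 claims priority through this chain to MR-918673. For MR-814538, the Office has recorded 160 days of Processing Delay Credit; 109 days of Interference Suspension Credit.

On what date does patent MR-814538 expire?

2005-10-25

Earliest priority filing: 29 January 1985.
Base term: 29 January 1985 + 20 years → 29 January 2005.
Processing Delay Credit: +160 days → 8 July 2005.
Interference Suspension Credit: +109 days → 25 October 2005.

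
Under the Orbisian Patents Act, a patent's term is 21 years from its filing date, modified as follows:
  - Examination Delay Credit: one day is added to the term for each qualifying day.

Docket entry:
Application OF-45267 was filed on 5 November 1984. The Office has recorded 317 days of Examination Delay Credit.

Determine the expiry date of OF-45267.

Base term: filing date + 21 years → 5 November 2005.
Examination Delay Credit: +317 days → 18 September 2006.

2006-09-18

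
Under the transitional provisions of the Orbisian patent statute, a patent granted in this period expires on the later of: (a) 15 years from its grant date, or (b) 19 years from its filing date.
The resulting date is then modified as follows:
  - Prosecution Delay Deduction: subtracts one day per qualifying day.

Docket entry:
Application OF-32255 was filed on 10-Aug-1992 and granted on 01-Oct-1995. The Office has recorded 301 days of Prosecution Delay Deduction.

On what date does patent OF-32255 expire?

(a) grant + 15 years → 1 October 2010.
(b) filing + 19 years → 10 August 2011.
Later of the two: 10 August 2011.
Prosecution Delay Deduction: −301 days → 13 October 2010.

October 13, 2010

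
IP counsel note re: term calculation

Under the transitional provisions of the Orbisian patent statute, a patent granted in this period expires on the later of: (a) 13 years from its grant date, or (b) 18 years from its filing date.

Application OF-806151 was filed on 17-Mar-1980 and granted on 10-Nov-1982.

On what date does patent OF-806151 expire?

1998-03-17

(a) grant + 13 years → 10 November 1995.
(b) filing + 18 years → 17 March 1998.
Later of the two: 17 March 1998.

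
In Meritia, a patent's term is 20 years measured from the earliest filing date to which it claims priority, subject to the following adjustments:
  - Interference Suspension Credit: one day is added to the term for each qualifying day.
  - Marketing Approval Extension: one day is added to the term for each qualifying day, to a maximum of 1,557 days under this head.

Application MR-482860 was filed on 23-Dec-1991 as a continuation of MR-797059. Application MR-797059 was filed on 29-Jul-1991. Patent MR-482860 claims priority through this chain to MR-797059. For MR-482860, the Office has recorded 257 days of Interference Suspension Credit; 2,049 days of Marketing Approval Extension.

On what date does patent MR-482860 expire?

July 16, 2016

Earliest priority filing: 29 July 1991.
Base term: 29 July 1991 + 20 years → 29 July 2011.
Interference Suspension Credit: +257 days → 11 April 2012.
Marketing Approval Extension: 2049 days claimed exceeds the 1557-day cap, so +1557 days → 16 July 2016.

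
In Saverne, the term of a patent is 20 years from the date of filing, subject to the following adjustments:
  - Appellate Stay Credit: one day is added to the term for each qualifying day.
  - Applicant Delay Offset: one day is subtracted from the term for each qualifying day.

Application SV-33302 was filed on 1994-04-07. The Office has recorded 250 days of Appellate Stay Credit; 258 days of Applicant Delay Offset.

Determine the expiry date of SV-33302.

March 30, 2014

Base term: filing date + 20 years → 7 April 2014.
Appellate Stay Credit: +250 days → 13 December 2014.
Applicant Delay Offset: −258 days → 30 March 2014.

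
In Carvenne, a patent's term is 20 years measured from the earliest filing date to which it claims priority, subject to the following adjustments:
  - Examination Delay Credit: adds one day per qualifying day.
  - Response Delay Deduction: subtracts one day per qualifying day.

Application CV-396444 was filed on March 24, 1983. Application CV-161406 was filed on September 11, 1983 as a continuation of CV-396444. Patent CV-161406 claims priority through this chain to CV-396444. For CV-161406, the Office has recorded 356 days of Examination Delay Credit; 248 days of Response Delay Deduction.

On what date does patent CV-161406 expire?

Earliest priority filing: 24 March 1983.
Base term: 24 March 1983 + 20 years → 24 March 2003.
Examination Delay Credit: +356 days → 14 March 2004.
Response Delay Deduction: −248 days → 10 July 2003.

2003-07-10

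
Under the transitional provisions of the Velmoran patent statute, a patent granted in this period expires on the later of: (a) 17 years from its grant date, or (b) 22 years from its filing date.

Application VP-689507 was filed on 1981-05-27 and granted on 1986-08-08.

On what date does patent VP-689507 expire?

2003-08-08

(a) grant + 17 years → 8 August 2003.
(b) filing + 22 years → 27 May 2003.
Later of the two: 8 August 2003.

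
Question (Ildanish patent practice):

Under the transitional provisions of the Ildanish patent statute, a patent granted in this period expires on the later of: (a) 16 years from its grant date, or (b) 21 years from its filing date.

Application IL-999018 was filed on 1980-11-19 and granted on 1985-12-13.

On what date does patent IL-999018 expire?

(a) grant + 16 years → 13 December 2001.
(b) filing + 21 years → 19 November 2001.
Later of the two: 13 December 2001.

December 13, 2001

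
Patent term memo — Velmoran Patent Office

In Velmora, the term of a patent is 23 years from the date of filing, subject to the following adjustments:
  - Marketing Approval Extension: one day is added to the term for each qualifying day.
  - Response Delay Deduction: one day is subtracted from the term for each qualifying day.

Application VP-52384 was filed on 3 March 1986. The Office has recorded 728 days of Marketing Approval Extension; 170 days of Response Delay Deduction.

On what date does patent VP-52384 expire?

2010-09-12

Base term: filing date + 23 years → 3 March 2009.
Marketing Approval Extension: +728 days → 1 March 2011.
Response Delay Deduction: −170 days → 12 September 2010.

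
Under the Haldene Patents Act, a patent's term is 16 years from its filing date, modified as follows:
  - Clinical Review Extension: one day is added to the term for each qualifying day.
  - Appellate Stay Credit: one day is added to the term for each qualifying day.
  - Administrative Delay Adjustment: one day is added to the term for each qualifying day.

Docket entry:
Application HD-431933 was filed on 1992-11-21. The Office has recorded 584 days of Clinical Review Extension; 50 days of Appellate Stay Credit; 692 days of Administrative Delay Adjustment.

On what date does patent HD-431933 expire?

Base term: filing date + 16 years → 21 November 2008.
Clinical Review Extension: +584 days → 28 June 2010.
Appellate Stay Credit: +50 days → 17 August 2010.
Administrative Delay Adjustment: +692 days → 9 July 2012.

July 9, 2012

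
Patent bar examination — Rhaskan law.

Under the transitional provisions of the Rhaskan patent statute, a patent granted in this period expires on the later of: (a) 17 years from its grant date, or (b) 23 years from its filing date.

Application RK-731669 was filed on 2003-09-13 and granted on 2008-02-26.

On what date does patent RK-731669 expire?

September 13, 2026

(a) grant + 17 years → 26 February 2025.
(b) filing + 23 years → 13 September 2026.
Later of the two: 13 September 2026.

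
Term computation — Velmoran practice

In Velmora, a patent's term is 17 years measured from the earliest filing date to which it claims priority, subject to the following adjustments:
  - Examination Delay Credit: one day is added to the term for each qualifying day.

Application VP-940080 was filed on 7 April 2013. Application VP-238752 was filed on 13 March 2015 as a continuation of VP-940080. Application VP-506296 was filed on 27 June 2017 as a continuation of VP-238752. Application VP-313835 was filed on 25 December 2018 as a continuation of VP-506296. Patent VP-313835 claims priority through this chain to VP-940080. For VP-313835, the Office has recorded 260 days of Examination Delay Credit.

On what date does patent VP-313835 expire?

December 23, 2030

Earliest priority filing: 7 April 2013.
Base term: 7 April 2013 + 17 years → 7 April 2030.
Examination Delay Credit: +260 days → 23 December 2030.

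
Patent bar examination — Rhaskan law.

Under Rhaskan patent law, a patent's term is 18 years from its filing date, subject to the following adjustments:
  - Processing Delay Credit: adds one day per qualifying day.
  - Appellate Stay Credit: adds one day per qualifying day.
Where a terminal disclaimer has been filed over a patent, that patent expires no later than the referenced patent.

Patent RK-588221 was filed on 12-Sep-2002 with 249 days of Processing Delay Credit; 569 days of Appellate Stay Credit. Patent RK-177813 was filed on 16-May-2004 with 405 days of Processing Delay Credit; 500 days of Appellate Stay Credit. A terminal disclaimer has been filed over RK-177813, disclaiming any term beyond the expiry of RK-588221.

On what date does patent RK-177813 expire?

Natural term of RK-177813:
  Base: filing + 18 years → 16 May 2022.
  Processing Delay Credit: +405 days → 25 June 2023.
  Appellate Stay Credit: +500 days → 6 November 2024.
Expiry of referenced patent RK-588221:
  Base: filing + 18 years → 12 September 2020.
  Processing Delay Credit: +249 days → 19 May 2021.
  Appellate Stay Credit: +569 days → 9 December 2022.
Terminal disclaimer: RK-177813 expires on the earlier of 6 November 2024 and 9 December 2022.

December 9, 2022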